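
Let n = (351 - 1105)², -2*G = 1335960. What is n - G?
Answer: 1236496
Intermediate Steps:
G = -667980 (G = -½*1335960 = -667980)
n = 568516 (n = (-754)² = 568516)
n - G = 568516 - 1*(-667980) = 568516 + 667980 = 1236496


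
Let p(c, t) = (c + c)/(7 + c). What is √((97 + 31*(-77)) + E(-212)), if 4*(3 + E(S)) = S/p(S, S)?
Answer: 9*I*√458/4 ≈ 48.152*I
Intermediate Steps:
p(c, t) = 2*c/(7 + c) (p(c, t) = (2*c)/(7 + c) = 2*c/(7 + c))
E(S) = -17/8 + S/8 (E(S) = -3 + (S/((2*S/(7 + S))))/4 = -3 + (S*((7 + S)/(2*S)))/4 = -3 + (7/2 + S/2)/4 = -3 + (7/8 + S/8) = -17/8 + S/8)
√((97 + 31*(-77)) + E(-212)) = √((97 + 31*(-77)) + (-17/8 + (⅛)*(-212))) = √((97 - 2387) + (-17/8 - 53/2)) = √(-2290 - 229/8) = √(-18549/8) = 9*I*√458/4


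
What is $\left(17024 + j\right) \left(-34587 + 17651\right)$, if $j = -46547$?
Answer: $500001528$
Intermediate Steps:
$\left(17024 + j\right) \left(-34587 + 17651\right) = \left(17024 - 46547\right) \left(-34587 + 17651\right) = \left(-29523\right) \left(-16936\right) = 500001528$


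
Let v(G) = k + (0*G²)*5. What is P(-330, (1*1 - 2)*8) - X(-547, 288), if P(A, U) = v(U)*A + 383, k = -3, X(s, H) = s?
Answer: 1920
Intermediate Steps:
v(G) = -3 (v(G) = -3 + (0*G²)*5 = -3 + 0*5 = -3 + 0 = -3)
P(A, U) = 383 - 3*A (P(A, U) = -3*A + 383 = 383 - 3*A)
P(-330, (1*1 - 2)*8) - X(-547, 288) = (383 - 3*(-330)) - 1*(-547) = (383 + 990) + 547 = 1373 + 547 = 1920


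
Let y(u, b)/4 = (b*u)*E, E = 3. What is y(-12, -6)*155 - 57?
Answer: 133863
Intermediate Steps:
y(u, b) = 12*b*u (y(u, b) = 4*((b*u)*3) = 4*(3*b*u) = 12*b*u)
y(-12, -6)*155 - 57 = (12*(-6)*(-12))*155 - 57 = 864*155 - 57 = 133920 - 57 = 133863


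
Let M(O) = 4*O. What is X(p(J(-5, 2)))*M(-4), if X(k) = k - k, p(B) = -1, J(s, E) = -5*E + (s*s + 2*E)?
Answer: 0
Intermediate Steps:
J(s, E) = s² - 3*E (J(s, E) = -5*E + (s² + 2*E) = s² - 3*E)
X(k) = 0
X(p(J(-5, 2)))*M(-4) = 0*(4*(-4)) = 0*(-16) = 0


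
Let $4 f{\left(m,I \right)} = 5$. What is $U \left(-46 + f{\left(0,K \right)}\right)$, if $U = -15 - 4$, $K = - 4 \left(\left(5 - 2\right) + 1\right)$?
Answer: $\frac{3401}{4} \approx 850.25$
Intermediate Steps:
$K = -16$ ($K = - 4 \left(\left(5 - 2\right) + 1\right) = - 4 \left(3 + 1\right) = \left(-4\right) 4 = -16$)
$f{\left(m,I \right)} = \frac{5}{4}$ ($f{\left(m,I \right)} = \frac{1}{4} \cdot 5 = \frac{5}{4}$)
$U = -19$ ($U = -15 - 4 = -19$)
$U \left(-46 + f{\left(0,K \right)}\right) = - 19 \left(-46 + \frac{5}{4}\right) = \left(-19\right) \left(- \frac{179}{4}\right) = \frac{3401}{4}$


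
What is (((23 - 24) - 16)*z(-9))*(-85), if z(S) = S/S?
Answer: 1445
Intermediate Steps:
z(S) = 1
(((23 - 24) - 16)*z(-9))*(-85) = (((23 - 24) - 16)*1)*(-85) = ((-1 - 16)*1)*(-85) = -17*1*(-85) = -17*(-85) = 1445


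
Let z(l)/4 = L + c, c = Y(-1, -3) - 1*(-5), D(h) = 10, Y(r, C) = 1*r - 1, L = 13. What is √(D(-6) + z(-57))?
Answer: √74 ≈ 8.6023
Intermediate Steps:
Y(r, C) = -1 + r (Y(r, C) = r - 1 = -1 + r)
c = 3 (c = (-1 - 1) - 1*(-5) = -2 + 5 = 3)
z(l) = 64 (z(l) = 4*(13 + 3) = 4*16 = 64)
√(D(-6) + z(-57)) = √(10 + 64) = √74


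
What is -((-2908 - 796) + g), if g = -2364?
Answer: 6068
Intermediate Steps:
-((-2908 - 796) + g) = -((-2908 - 796) - 2364) = -(-3704 - 2364) = -1*(-6068) = 6068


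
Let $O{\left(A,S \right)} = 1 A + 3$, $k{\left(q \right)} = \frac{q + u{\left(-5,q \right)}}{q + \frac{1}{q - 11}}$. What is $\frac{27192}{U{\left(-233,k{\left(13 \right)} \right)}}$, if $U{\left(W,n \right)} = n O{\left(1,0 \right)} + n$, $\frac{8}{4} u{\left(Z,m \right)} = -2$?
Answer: $\frac{30591}{5} \approx 6118.2$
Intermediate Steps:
$u{\left(Z,m \right)} = -1$ ($u{\left(Z,m \right)} = \frac{1}{2} \left(-2\right) = -1$)
$k{\left(q \right)} = \frac{-1 + q}{q + \frac{1}{-11 + q}}$ ($k{\left(q \right)} = \frac{q - 1}{q + \frac{1}{q - 11}} = \frac{-1 + q}{q + \frac{1}{-11 + q}}$)
$O{\left(A,S \right)} = 3 + A$ ($O{\left(A,S \right)} = A + 3 = 3 + A$)
$U{\left(W,n \right)} = 5 n$ ($U{\left(W,n \right)} = n \left(3 + 1\right) + n = n 4 + n = 4 n + n = 5 n$)
$\frac{27192}{U{\left(-233,k{\left(13 \right)} \right)}} = \frac{27192}{5 \frac{11 + 13^{2} - 156}{1 + 13^{2} - 143}} = \frac{27192}{5 \frac{11 + 169 - 156}{1 + 169 - 143}} = \frac{27192}{5 \cdot \frac{1}{27} \cdot 24} = \frac{27192}{5 \cdot \frac{8}{9}} = \frac{27192}{\frac{40}{9}} = 27192 \cdot \frac{9}{40} = \frac{30591}{5}$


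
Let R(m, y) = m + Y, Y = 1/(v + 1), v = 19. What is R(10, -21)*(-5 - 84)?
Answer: -17889/20 ≈ -894.45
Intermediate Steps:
Y = 1/20 (Y = 1/(19 + 1) = 1/20 ≈ 0.050000)
R(m, y) = 1/20 + m (R(m, y) = m + 1/20 = 1/20 + m)
R(10, -21)*(-5 - 84) = (1/20 + 10)*(-5 - 84) = (201/20)*(-89) = -17889/20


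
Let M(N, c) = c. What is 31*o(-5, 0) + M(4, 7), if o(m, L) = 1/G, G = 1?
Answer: 38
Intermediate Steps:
o(m, L) = 1 (o(m, L) = 1/1 = 1)
31*o(-5, 0) + M(4, 7) = 31*1 + 7 = 31 + 7 = 38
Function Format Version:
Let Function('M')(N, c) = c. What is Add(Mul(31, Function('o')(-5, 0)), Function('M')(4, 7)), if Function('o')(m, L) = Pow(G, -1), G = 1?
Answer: 38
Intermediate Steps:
Function('o')(m, L) = 1 (Function('o')(m, L) = Pow(1, -1) = 1)
Add(Mul(31, Function('o')(-5, 0)), Function('M')(4, 7)) = Add(Mul(31, 1), 7) = Add(31, 7) = 38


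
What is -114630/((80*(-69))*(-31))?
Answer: -3821/5704 ≈ -0.66988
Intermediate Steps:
-114630/((80*(-69))*(-31)) = -114630/((-5520*(-31))) = -114630/171120 = -114630*1/171120 = -3821/5704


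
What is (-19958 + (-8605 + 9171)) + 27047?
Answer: 7655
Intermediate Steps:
(-19958 + (-8605 + 9171)) + 27047 = (-19958 + 566) + 27047 = -19392 + 27047 = 7655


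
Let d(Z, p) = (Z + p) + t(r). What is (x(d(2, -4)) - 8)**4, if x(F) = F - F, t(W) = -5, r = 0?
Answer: 4096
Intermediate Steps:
d(Z, p) = -5 + Z + p (d(Z, p) = (Z + p) - 5 = -5 + Z + p)
x(F) = 0
(x(d(2, -4)) - 8)**4 = (0 - 8)**4 = (-8)**4 = 4096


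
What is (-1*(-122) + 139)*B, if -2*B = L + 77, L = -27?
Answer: -6525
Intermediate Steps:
B = -25 (B = -(-27 + 77)/2 = -½*50 = -25)
(-1*(-122) + 139)*B = (-1*(-122) + 139)*(-25) = (122 + 139)*(-25) = 261*(-25) = -6525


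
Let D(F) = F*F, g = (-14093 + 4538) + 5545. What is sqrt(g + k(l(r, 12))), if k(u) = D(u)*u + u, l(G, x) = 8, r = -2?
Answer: I*sqrt(3490) ≈ 59.076*I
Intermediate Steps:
g = -4010 (g = -9555 + 5545 = -4010)
D(F) = F**2
k(u) = u + u**3 (k(u) = u**2*u + u = u**3 + u = u + u**3)
sqrt(g + k(l(r, 12))) = sqrt(-4010 + (8 + 8**3)) = sqrt(-4010 + (8 + 512)) = sqrt(-4010 + 520) = sqrt(-3490) = I*sqrt(3490)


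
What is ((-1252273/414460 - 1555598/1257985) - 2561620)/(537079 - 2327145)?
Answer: 11613835551652339/8115761741944040 ≈ 1.4310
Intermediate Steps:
((-1252273/414460 - 1555598/1257985) - 2561620)/(537079 - 2327145) = ((-1252273*1/414460 - 1555598*1/1257985) - 2561620)/(-1790066) = ((-1252273/414460 - 1555598/1257985) - 2561620)*(-1/1790066) = (-19304989539/4533777940 - 2561620)*(-1/1790066) = -11613835551652339/4533777940*(-1/1790066) = 11613835551652339/8115761741944040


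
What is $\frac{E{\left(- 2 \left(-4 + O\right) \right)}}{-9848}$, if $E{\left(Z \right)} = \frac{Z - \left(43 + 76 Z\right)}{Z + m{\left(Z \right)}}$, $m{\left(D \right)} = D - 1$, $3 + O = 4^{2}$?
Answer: $\frac{1307}{364376} \approx 0.003587$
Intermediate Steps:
$O = 13$ ($O = -3 + 4^{2} = -3 + 16 = 13$)
$m{\left(D \right)} = -1 + D$
$E{\left(Z \right)} = \frac{-43 - 75 Z}{-1 + 2 Z}$ ($E{\left(Z \right)} = \frac{Z - \left(43 + 76 Z\right)}{Z + \left(-1 + Z\right)} = \frac{Z - \left(43 + 76 Z\right)}{-1 + 2 Z} = \frac{-43 - 75 Z}{-1 + 2 Z}$)
$\frac{E{\left(- 2 \left(-4 + O\right) \right)}}{-9848} = \frac{\frac{1}{-1 + 2 \left(- 2 \left(-4 + 13\right)\right)} \left(-43 - 75 \left(- 2 \left(-4 + 13\right)\right)\right)}{-9848} = \frac{-43 - 75 \left(\left(-2\right) 9\right)}{-1 + 2 \left(\left(-2\right) 9\right)} \left(- \frac{1}{9848}\right) = \frac{-43 - -1350}{-1 + 2 \left(-18\right)} \left(- \frac{1}{9848}\right) = \frac{-43 + 1350}{-1 - 36} \left(- \frac{1}{9848}\right) = \frac{1}{-37} \cdot 1307 \left(- \frac{1}{9848}\right) = \left(- \frac{1}{37}\right) 1307 \left(- \frac{1}{9848}\right) = \left(- \frac{1307}{37}\right) \left(- \frac{1}{9848}\right) = \frac{1307}{364376}$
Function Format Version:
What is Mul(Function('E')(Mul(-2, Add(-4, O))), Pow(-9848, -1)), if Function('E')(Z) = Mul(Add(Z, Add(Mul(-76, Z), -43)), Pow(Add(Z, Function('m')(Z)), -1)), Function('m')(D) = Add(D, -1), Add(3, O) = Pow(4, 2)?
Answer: Rational(1307, 364376) ≈ 0.0035870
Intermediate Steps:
O = 13 (O = Add(-3, Pow(4, 2)) = Add(-3, 16) = 13)
Function('m')(D) = Add(-1, D)
Function('E')(Z) = Mul(Pow(Add(-1, Mul(2, Z)), -1), Add(-43, Mul(-75, Z))) (Function('E')(Z) = Mul(Add(Z, Add(Mul(-76, Z), -43)), Pow(Add(Z, Add(-1, Z)), -1)) = Mul(Add(Z, Add(-43, Mul(-76, Z))), Pow(Add(-1, Mul(2, Z)), -1)) = Mul(Add(-43, Mul(-75, Z)), Pow(Add(-1, Mul(2, Z)), -1)) = Mul(Pow(Add(-1, Mul(2, Z)), -1), Add(-43, Mul(-75, Z))))
Mul(Function('E')(Mul(-2, Add(-4, O))), Pow(-9848, -1)) = Mul(Mul(Pow(Add(-1, Mul(2, Mul(-2, Add(-4, 13)))), -1), Add(-43, Mul(-75, Mul(-2, Add(-4, 13))))), Pow(-9848, -1)) = Mul(Mul(Pow(Add(-1, Mul(2, Mul(-2, 9))), -1), Add(-43, Mul(-75, Mul(-2, 9)))), Rational(-1, 9848)) = Mul(Mul(Pow(Add(-1, Mul(2, -18)), -1), Add(-43, Mul(-75, -18))), Rational(-1, 9848)) = Mul(Mul(Pow(Add(-1, -36), -1), Add(-43, 1350)), Rational(-1, 9848)) = Mul(Mul(Pow(-37, -1), 1307), Rational(-1, 9848)) = Mul(Mul(Rational(-1, 37), 1307), Rational(-1, 9848)) = Mul(Rational(-1307, 37), Rational(-1, 9848)) = Rational(1307, 364376)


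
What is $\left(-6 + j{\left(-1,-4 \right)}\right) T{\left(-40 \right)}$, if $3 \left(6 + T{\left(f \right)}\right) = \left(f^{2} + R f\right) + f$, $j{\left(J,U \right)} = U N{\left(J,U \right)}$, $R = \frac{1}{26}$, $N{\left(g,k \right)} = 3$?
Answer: $- \frac{120156}{13} \approx -9242.8$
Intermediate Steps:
$R = \frac{1}{26} \approx 0.038462$
$j{\left(J,U \right)} = 3 U$ ($j{\left(J,U \right)} = U 3 = 3 U$)
$T{\left(f \right)} = -6 + \frac{f^{2}}{3} + \frac{9 f}{26}$ ($T{\left(f \right)} = -6 + \frac{\left(f^{2} + \frac{f}{26}\right) + f}{3} = -6 + \frac{f^{2} + \frac{27 f}{26}}{3} = -6 + \left(\frac{f^{2}}{3} + \frac{9 f}{26}\right) = -6 + \frac{f^{2}}{3} + \frac{9 f}{26}$)
$\left(-6 + j{\left(-1,-4 \right)}\right) T{\left(-40 \right)} = \left(-6 + 3 \left(-4\right)\right) \left(-6 + \frac{\left(-40\right)^{2}}{3} + \frac{9}{26} \left(-40\right)\right) = \left(-6 - 12\right) \left(-6 + \frac{1}{3} \cdot 1600 - \frac{180}{13}\right) = - 18 \left(-6 + \frac{1600}{3} - \frac{180}{13}\right) = \left(-18\right) \frac{20026}{39} = - \frac{120156}{13}$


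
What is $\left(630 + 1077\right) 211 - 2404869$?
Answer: $-2044692$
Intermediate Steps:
$\left(630 + 1077\right) 211 - 2404869 = 1707 \cdot 211 - 2404869 = 360177 - 2404869 = -2044692$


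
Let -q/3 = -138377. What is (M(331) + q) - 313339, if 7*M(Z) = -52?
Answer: 712492/7 ≈ 1.0178e+5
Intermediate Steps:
q = 415131 (q = -3*(-138377) = 415131)
M(Z) = -52/7 (M(Z) = (⅐)*(-52) = -52/7)
(M(331) + q) - 313339 = (-52/7 + 415131) - 313339 = 2905865/7 - 313339 = 712492/7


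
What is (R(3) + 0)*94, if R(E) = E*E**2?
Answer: 2538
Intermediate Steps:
R(E) = E**3
(R(3) + 0)*94 = (3**3 + 0)*94 = (27 + 0)*94 = 27*94 = 2538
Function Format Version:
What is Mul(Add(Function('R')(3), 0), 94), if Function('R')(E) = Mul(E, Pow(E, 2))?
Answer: 2538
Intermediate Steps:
Function('R')(E) = Pow(E, 3)
Mul(Add(Function('R')(3), 0), 94) = Mul(Add(Pow(3, 3), 0), 94) = Mul(Add(27, 0), 94) = Mul(27, 94) = 2538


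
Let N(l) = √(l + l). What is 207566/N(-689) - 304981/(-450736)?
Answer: 304981/450736 - 103783*I*√1378/689 ≈ 0.67663 - 5591.5*I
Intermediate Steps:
N(l) = √2*√l (N(l) = √(2*l) = √2*√l)
207566/N(-689) - 304981/(-450736) = 207566/((√2*√(-689))) - 304981/(-450736) = 207566/((√2*(I*√689))) - 304981*(-1/450736) = 207566/((I*√1378)) + 304981/450736 = 207566*(-I*√1378/1378) + 304981/450736 = -103783*I*√1378/689 + 304981/450736 = 304981/450736 - 103783*I*√1378/689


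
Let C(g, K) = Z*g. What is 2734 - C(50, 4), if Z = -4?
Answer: 2934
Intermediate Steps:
C(g, K) = -4*g
2734 - C(50, 4) = 2734 - (-4)*50 = 2734 - 1*(-200) = 2734 + 200 = 2934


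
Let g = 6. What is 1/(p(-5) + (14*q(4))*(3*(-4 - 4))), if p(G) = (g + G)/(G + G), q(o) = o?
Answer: -10/13441 ≈ -0.00074399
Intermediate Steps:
p(G) = (6 + G)/(2*G) (p(G) = (6 + G)/(G + G) = (6 + G)/((2*G)) = (6 + G)*(1/(2*G)) = (6 + G)/(2*G))
1/(p(-5) + (14*q(4))*(3*(-4 - 4))) = 1/((½)*(6 - 5)/(-5) + (14*4)*(3*(-4 - 4))) = 1/((½)*(-⅕)*1 + 56*(3*(-8))) = 1/(-⅒ + 56*(-24)) = 1/(-⅒ - 1344) = 1/(-13441/10) = -10/13441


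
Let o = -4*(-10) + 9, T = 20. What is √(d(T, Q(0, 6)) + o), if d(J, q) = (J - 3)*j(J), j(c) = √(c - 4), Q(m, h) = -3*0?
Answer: 3*√13 ≈ 10.817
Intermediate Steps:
Q(m, h) = 0
j(c) = √(-4 + c)
o = 49 (o = 40 + 9 = 49)
d(J, q) = √(-4 + J)*(-3 + J) (d(J, q) = (J - 3)*√(-4 + J) = (-3 + J)*√(-4 + J) = √(-4 + J)*(-3 + J))
√(d(T, Q(0, 6)) + o) = √(√(-4 + 20)*(-3 + 20) + 49) = √(√16*17 + 49) = √(4*17 + 49) = √(68 + 49) = √117 = 3*√13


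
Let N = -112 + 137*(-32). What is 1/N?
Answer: -1/4496 ≈ -0.00022242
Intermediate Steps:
N = -4496 (N = -112 - 4384 = -4496)
1/N = 1/(-4496) = -1/4496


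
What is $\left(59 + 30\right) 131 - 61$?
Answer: $11598$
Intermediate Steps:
$\left(59 + 30\right) 131 - 61 = 89 \cdot 131 - 61 = 11659 - 61 = 11598$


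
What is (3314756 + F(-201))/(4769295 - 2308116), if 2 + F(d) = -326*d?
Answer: 1126760/820393 ≈ 1.3734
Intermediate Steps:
F(d) = -2 - 326*d
(3314756 + F(-201))/(4769295 - 2308116) = (3314756 + (-2 - 326*(-201)))/(4769295 - 2308116) = (3314756 + (-2 + 65526))/2461179 = (3314756 + 65524)*(1/2461179) = 3380280*(1/2461179) = 1126760/820393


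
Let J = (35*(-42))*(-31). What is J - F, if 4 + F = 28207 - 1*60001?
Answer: 77368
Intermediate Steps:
J = 45570 (J = -1470*(-31) = 45570)
F = -31798 (F = -4 + (28207 - 1*60001) = -4 + (28207 - 60001) = -4 - 31794 = -31798)
J - F = 45570 - 1*(-31798) = 45570 + 31798 = 77368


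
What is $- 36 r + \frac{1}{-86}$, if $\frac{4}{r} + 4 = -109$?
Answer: $\frac{12271}{9718} \approx 1.2627$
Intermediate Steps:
$r = - \frac{4}{113}$ ($r = \frac{4}{-4 - 109} = \frac{4}{-113} = 4 \left(- \frac{1}{113}\right) = - \frac{4}{113} \approx -0.035398$)
$- 36 r + \frac{1}{-86} = \left(-36\right) \left(- \frac{4}{113}\right) + \frac{1}{-86} = \frac{144}{113} - \frac{1}{86} = \frac{12271}{9718}$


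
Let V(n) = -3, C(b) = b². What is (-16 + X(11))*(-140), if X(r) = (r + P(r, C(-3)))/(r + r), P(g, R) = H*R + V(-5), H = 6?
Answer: 20300/11 ≈ 1845.5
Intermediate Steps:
P(g, R) = -3 + 6*R (P(g, R) = 6*R - 3 = -3 + 6*R)
X(r) = (51 + r)/(2*r) (X(r) = (r + (-3 + 6*(-3)²))/(r + r) = (r + (-3 + 6*9))/((2*r)) = (1/(2*r))*(r + (-3 + 54)) = (1/(2*r))*(r + 51) = (1/(2*r))*(51 + r) = (51 + r)/(2*r))
(-16 + X(11))*(-140) = (-16 + (½)*(51 + 11)/11)*(-140) = (-16 + (½)*(1/11)*62)*(-140) = (-16 + 31/11)*(-140) = -145/11*(-140) = 20300/11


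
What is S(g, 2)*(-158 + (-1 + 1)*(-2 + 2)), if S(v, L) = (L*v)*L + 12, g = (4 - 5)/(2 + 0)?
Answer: -1580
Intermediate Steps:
g = -1/2 ≈ -0.50000
S(v, L) = 12 + v*L**2 (S(v, L) = v*L**2 + 12 = 12 + v*L**2)
S(g, 2)*(-158 + (-1 + 1)*(-2 + 2)) = (12 - 1/2*2**2)*(-158 + (-1 + 1)*(-2 + 2)) = (12 - 1/2*4)*(-158 + 0*0) = (12 - 2)*(-158 + 0) = 10*(-158) = -1580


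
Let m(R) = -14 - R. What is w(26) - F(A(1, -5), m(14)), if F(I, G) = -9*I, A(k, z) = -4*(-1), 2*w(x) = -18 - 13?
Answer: 41/2 ≈ 20.500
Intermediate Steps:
w(x) = -31/2 (w(x) = (-18 - 13)/2 = (1/2)*(-31) = -31/2)
A(k, z) = 4
w(26) - F(A(1, -5), m(14)) = -31/2 - (-9)*4 = -31/2 - 1*(-36) = -31/2 + 36 = 41/2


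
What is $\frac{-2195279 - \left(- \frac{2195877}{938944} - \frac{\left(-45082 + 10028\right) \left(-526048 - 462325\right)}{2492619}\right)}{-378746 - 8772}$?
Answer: $\frac{5105359542769929833}{906958618788978048} \approx 5.6291$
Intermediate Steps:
$\frac{-2195279 - \left(- \frac{2195877}{938944} - \frac{\left(-45082 + 10028\right) \left(-526048 - 462325\right)}{2492619}\right)}{-378746 - 8772} = \frac{-2195279 - \left(- \frac{2195877}{938944} - \left(-35054\right) \left(-988373\right) \frac{1}{2492619}\right)}{-378746 - 8772} = \frac{-2195279 + \left(\frac{2195877}{938944} + 34646427142 \cdot \frac{1}{2492619}\right)}{-387518} = \left(-2195279 + \left(\frac{2195877}{938944} + \frac{34646427142}{2492619}\right)\right) \left(- \frac{1}{387518}\right) = \left(-2195279 + \frac{32536528371149911}{2340429654336}\right) \left(- \frac{1}{387518}\right) = \left(- \frac{5105359542769929833}{2340429654336}\right) \left(- \frac{1}{387518}\right) = \frac{5105359542769929833}{906958618788978048}$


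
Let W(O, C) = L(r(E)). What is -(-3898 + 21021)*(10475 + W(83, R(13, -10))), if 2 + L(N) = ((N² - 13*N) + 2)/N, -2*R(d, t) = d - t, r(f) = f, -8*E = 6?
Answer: -2148576917/12 ≈ -1.7905e+8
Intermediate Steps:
E = -¾ (E = -⅛*6 = -¾ ≈ -0.75000)
R(d, t) = t/2 - d/2 (R(d, t) = -(d - t)/2 = t/2 - d/2)
L(N) = -2 + (2 + N² - 13*N)/N (L(N) = -2 + ((N² - 13*N) + 2)/N = -2 + (2 + N² - 13*N)/N)
W(O, C) = -221/12 (W(O, C) = -15 - ¾ + 2/(-¾) = -15 - ¾ + 2*(-4/3) = -15 - ¾ - 8/3 = -221/12)
-(-3898 + 21021)*(10475 + W(83, R(13, -10))) = -(-3898 + 21021)*(10475 - 221/12) = -17123*125479/12 = -1*2148576917/12 = -2148576917/12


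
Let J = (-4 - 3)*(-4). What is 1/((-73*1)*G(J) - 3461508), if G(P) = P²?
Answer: -1/3518740 ≈ -2.8419e-7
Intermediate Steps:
J = 28 (J = -7*(-4) = 28)
1/((-73*1)*G(J) - 3461508) = 1/(-73*1*28² - 3461508) = 1/(-73*784 - 3461508) = 1/(-57232 - 3461508) = 1/(-3518740) = -1/3518740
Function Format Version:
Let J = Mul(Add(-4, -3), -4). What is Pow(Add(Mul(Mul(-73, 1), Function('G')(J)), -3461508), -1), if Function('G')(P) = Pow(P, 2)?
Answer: Rational(-1, 3518740) ≈ -2.8419e-7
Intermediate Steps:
J = 28 (J = Mul(-7, -4) = 28)
Pow(Add(Mul(Mul(-73, 1), Function('G')(J)), -3461508), -1) = Pow(Add(Mul(Mul(-73, 1), Pow(28, 2)), -3461508), -1) = Pow(Add(Mul(-73, 784), -3461508), -1) = Pow(Add(-57232, -3461508), -1) = Pow(-3518740, -1) = Rational(-1, 3518740)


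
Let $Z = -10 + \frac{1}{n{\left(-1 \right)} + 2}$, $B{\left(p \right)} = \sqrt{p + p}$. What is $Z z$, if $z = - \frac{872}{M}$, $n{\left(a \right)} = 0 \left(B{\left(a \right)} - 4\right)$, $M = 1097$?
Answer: $\frac{8284}{1097} \approx 7.5515$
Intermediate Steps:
$B{\left(p \right)} = \sqrt{2} \sqrt{p}$ ($B{\left(p \right)} = \sqrt{2 p} = \sqrt{2} \sqrt{p}$)
$n{\left(a \right)} = 0$ ($n{\left(a \right)} = 0 \left(\sqrt{2} \sqrt{a} - 4\right) = 0 \left(-4 + \sqrt{2} \sqrt{a}\right) = 0$)
$z = - \frac{872}{1097} \approx -0.7949$
$Z = - \frac{19}{2}$ ($Z = -10 + \frac{1}{0 + 2} = -10 + \frac{1}{2} = - \frac{19}{2} \approx -9.5$)
$Z z = \left(- \frac{19}{2}\right) \left(- \frac{872}{1097}\right) = \frac{8284}{1097}$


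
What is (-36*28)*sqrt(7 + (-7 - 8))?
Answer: -2016*I*sqrt(2) ≈ -2851.1*I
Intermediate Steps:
(-36*28)*sqrt(7 + (-7 - 8)) = -1008*sqrt(7 - 15) = -2016*I*sqrt(2)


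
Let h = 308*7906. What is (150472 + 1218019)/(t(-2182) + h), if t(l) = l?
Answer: 1368491/2432866 ≈ 0.56250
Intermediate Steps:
h = 2435048
(150472 + 1218019)/(t(-2182) + h) = (150472 + 1218019)/(-2182 + 2435048) = 1368491/2432866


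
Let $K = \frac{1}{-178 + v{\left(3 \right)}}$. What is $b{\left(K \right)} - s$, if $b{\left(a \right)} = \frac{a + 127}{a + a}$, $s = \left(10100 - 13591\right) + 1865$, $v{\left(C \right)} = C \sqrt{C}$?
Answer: $- \frac{19353}{2} + \frac{381 \sqrt{3}}{2} \approx -9346.5$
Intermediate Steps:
$v{\left(C \right)} = C^{\frac{3}{2}}$
$s = -1626$ ($s = -3491 + 1865 = -1626$)
$K = \frac{1}{-178 + 3 \sqrt{3}}$ ($K = \frac{1}{-178 + 3^{\frac{3}{2}}} = \frac{1}{-178 + 3 \sqrt{3}} \approx -0.0057869$)
$b{\left(a \right)} = \frac{127 + a}{2 a}$
$b{\left(K \right)} - s = \frac{127 - \left(\frac{178}{31657} + \frac{3 \sqrt{3}}{31657}\right)}{2 \left(- \frac{178}{31657} - \frac{3 \sqrt{3}}{31657}\right)} - -1626 = \frac{\frac{4020261}{31657} - \frac{3 \sqrt{3}}{31657}}{2 \left(- \frac{178}{31657} - \frac{3 \sqrt{3}}{31657}\right)} + 1626 = 1626 + \frac{\frac{4020261}{31657} - \frac{3 \sqrt{3}}{31657}}{2 \left(- \frac{178}{31657} - \frac{3 \sqrt{3}}{31657}\right)}$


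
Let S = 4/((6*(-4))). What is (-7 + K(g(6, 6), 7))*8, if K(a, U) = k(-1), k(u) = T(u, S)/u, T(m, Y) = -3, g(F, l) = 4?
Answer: -32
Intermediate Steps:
S = -⅙ (S = 4/(-24) = 4*(-1/24) = -⅙ ≈ -0.16667)
k(u) = -3/u
K(a, U) = 3 (K(a, U) = -3/(-1) = -3*(-1) = 3)
(-7 + K(g(6, 6), 7))*8 = (-7 + 3)*8 = -4*8 = -32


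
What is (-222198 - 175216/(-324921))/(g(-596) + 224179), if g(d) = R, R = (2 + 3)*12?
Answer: -72196621142/72859960119 ≈ -0.99090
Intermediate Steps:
R = 60 (R = 5*12 = 60)
g(d) = 60
(-222198 - 175216/(-324921))/(g(-596) + 224179) = (-222198 - 175216/(-324921))/(60 + 224179) = (-222198 - 175216*(-1/324921))/224239 = (-222198 + 175216/324921)*(1/224239) = -72196621142/324921*1/224239 = -72196621142/72859960119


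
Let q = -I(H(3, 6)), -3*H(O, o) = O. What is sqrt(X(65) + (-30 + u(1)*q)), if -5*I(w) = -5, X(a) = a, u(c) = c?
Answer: sqrt(34) ≈ 5.8309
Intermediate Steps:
H(O, o) = -O/3
I(w) = 1 (I(w) = -1/5*(-5) = 1)
q = -1 (q = -1*1 = -1)
sqrt(X(65) + (-30 + u(1)*q)) = sqrt(65 + (-30 + 1*(-1))) = sqrt(65 + (-30 - 1)) = sqrt(65 - 31) = sqrt(34)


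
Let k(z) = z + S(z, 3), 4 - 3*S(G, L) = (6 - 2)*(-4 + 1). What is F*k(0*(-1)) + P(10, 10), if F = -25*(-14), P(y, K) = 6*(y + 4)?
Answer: 5852/3 ≈ 1950.7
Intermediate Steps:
P(y, K) = 24 + 6*y (P(y, K) = 6*(4 + y) = 24 + 6*y)
S(G, L) = 16/3 (S(G, L) = 4/3 - (6 - 2)*(-4 + 1)/3 = 4/3 - 4*(-3)/3 = 4/3 - 1/3*(-12) = 4/3 + 4 = 16/3)
F = 350
k(z) = 16/3 + z (k(z) = z + 16/3 = 16/3 + z)
F*k(0*(-1)) + P(10, 10) = 350*(16/3 + 0*(-1)) + (24 + 6*10) = 350*(16/3 + 0) + (24 + 60) = 350*(16/3) + 84 = 5600/3 + 84 = 5852/3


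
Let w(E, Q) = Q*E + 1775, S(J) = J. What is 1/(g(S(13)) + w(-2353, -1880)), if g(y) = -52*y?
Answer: 1/4424739 ≈ 2.2600e-7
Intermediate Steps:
w(E, Q) = 1775 + E*Q (w(E, Q) = E*Q + 1775 = 1775 + E*Q)
1/(g(S(13)) + w(-2353, -1880)) = 1/(-52*13 + (1775 - 2353*(-1880))) = 1/(-676 + (1775 + 4423640)) = 1/(-676 + 4425415) = 1/4424739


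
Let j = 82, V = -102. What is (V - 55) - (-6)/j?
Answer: -6434/41 ≈ -156.93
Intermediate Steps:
(V - 55) - (-6)/j = (-102 - 55) - (-6)/82 = -157 - (-6)/82 = -157 - 1*(-3/41) = -157 + 3/41 = -6434/41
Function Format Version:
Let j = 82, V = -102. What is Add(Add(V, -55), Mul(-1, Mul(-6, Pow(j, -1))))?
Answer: Rational(-6434, 41) ≈ -156.93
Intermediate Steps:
Add(Add(V, -55), Mul(-1, Mul(-6, Pow(j, -1)))) = Add(Add(-102, -55), Mul(-1, Mul(-6, Pow(82, -1)))) = Add(-157, Mul(-1, Mul(-6, Rational(1, 82)))) = Add(-157, Mul(-1, Rational(-3, 41))) = Add(-157, Rational(3, 41)) = Rational(-6434, 41)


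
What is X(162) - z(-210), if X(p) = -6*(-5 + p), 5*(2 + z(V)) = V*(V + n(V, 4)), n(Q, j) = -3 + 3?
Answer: -9760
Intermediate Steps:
n(Q, j) = 0
z(V) = -2 + V**2/5 (z(V) = -2 + (V*(V + 0))/5 = -2 + (V*V)/5 = -2 + V**2/5)
X(p) = 30 - 6*p
X(162) - z(-210) = (30 - 6*162) - (-2 + (1/5)*(-210)**2) = (30 - 972) - (-2 + (1/5)*44100) = -942 - (-2 + 8820) = -942 - 1*8818 = -942 - 8818 = -9760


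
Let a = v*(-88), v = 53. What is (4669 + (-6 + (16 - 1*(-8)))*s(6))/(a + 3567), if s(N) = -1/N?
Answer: -4666/1097 ≈ -4.2534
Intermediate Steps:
a = -4664 (a = 53*(-88) = -4664)
(4669 + (-6 + (16 - 1*(-8)))*s(6))/(a + 3567) = (4669 + (-6 + (16 - 1*(-8)))*(-1/6))/(-4664 + 3567) = (4669 + (-6 + (16 + 8))*(-1*1/6))/(-1097) = (4669 + (-6 + 24)*(-1/6))*(-1/1097) = (4669 + 18*(-1/6))*(-1/1097) = (4669 - 3)*(-1/1097) = 4666*(-1/1097) = -4666/1097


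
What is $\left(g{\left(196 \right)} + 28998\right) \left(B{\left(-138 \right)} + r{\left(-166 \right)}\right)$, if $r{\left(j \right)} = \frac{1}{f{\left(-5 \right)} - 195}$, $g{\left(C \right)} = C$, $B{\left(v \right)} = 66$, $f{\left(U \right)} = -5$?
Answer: $\frac{192665803}{100} \approx 1.9267 \cdot 10^{6}$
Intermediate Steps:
$r{\left(j \right)} = - \frac{1}{200}$ ($r{\left(j \right)} = \frac{1}{-5 - 195} = \frac{1}{-200} = - \frac{1}{200}$)
$\left(g{\left(196 \right)} + 28998\right) \left(B{\left(-138 \right)} + r{\left(-166 \right)}\right) = \left(196 + 28998\right) \left(66 - \frac{1}{200}\right) = 29194 \cdot \frac{13199}{200} = \frac{192665803}{100}$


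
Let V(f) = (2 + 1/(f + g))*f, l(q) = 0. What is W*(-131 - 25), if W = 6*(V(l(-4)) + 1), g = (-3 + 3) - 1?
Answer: -936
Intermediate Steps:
g = -1 (g = 0 - 1 = -1)
V(f) = f*(2 + 1/(-1 + f)) (V(f) = (2 + 1/(f - 1))*f = (2 + 1/(-1 + f))*f = f*(2 + 1/(-1 + f)))
W = 6 (W = 6*(0*(-1 + 2*0)/(-1 + 0) + 1) = 6*(0*(-1 + 0)/(-1) + 1) = 6*(0*(-1)*(-1) + 1) = 6*(0 + 1) = 6*1 = 6)
W*(-131 - 25) = 6*(-131 - 25) = 6*(-156) = -936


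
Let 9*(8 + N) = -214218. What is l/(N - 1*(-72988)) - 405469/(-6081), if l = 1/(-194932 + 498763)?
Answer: 2019479025475541/30287030460786 ≈ 66.678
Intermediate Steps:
N = -23810 (N = -8 + (⅑)*(-214218) = -8 - 23802 = -23810)
l = 1/303831 ≈ 3.2913e-6
l/(N - 1*(-72988)) - 405469/(-6081) = 1/(303831*(-23810 - 1*(-72988))) - 405469/(-6081) = 1/(303831*(-23810 + 72988)) - 405469*(-1/6081) = (1/303831)/49178 + 405469/6081 = (1/303831)*(1/49178) + 405469/6081 = 1/14941800918 + 405469/6081 = 2019479025475541/30287030460786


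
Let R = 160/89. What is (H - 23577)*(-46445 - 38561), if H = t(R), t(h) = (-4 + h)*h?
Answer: 15877826753662/7921 ≈ 2.0045e+9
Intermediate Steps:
R = 160/89 (R = 160*(1/89) = 160/89 ≈ 1.7978)
t(h) = h*(-4 + h)
H = -31360/7921 (H = 160*(-4 + 160/89)/89 = (160/89)*(-196/89) = -31360/7921 ≈ -3.9591)
(H - 23577)*(-46445 - 38561) = (-31360/7921 - 23577)*(-46445 - 38561) = -186784777/7921*(-85006) = 15877826753662/7921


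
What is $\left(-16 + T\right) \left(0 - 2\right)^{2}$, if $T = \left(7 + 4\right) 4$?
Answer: $112$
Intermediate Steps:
$T = 44$ ($T = 11 \cdot 4 = 44$)
$\left(-16 + T\right) \left(0 - 2\right)^{2} = \left(-16 + 44\right) \left(0 - 2\right)^{2} = 28 \left(-2\right)^{2} = 28 \cdot 4 = 112$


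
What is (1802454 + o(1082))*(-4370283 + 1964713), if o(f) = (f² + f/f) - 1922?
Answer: -7147566701490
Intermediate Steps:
o(f) = -1921 + f² (o(f) = (f² + 1) - 1922 = (1 + f²) - 1922 = -1921 + f²)
(1802454 + o(1082))*(-4370283 + 1964713) = (1802454 + (-1921 + 1082²))*(-4370283 + 1964713) = (1802454 + (-1921 + 1170724))*(-2405570) = (1802454 + 1168803)*(-2405570) = 2971257*(-2405570) = -7147566701490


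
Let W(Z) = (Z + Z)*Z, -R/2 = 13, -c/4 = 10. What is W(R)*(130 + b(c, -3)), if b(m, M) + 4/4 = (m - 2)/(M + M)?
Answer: 183872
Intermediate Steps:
c = -40 (c = -4*10 = -40)
b(m, M) = -1 + (-2 + m)/(2*M) (b(m, M) = -1 + (m - 2)/(M + M) = -1 + (-2 + m)/((2*M)) = -1 + (-2 + m)*(1/(2*M)) = -1 + (-2 + m)/(2*M))
R = -26 (R = -2*13 = -26)
W(Z) = 2*Z**2 (W(Z) = (2*Z)*Z = 2*Z**2)
W(R)*(130 + b(c, -3)) = (2*(-26)**2)*(130 + (-1 + (1/2)*(-40) - 1*(-3))/(-3)) = (2*676)*(130 - (-1 - 20 + 3)/3) = 1352*(130 - 1/3*(-18)) = 1352*(130 + 6) = 1352*136 = 183872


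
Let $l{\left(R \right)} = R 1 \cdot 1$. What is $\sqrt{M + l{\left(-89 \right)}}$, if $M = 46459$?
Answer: $\sqrt{46370} \approx 215.34$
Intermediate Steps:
$l{\left(R \right)} = R$ ($l{\left(R \right)} = R 1 = R$)
$\sqrt{M + l{\left(-89 \right)}} = \sqrt{46459 - 89} = \sqrt{46370}$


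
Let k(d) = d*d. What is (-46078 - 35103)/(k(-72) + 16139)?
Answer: -81181/21323 ≈ -3.8072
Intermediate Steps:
k(d) = d**2
(-46078 - 35103)/(k(-72) + 16139) = (-46078 - 35103)/((-72)**2 + 16139) = -81181/(5184 + 16139) = -81181/21323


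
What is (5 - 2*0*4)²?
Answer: 25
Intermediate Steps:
(5 - 2*0*4)² = (5 + 0*4)² = (5 + 0)² = 5² = 25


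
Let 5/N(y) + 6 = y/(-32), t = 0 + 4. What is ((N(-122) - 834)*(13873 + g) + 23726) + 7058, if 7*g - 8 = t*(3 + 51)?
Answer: -81184382/7 ≈ -1.1598e+7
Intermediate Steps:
t = 4
N(y) = 5/(-6 - y/32) (N(y) = 5/(-6 + y/(-32)) = 5/(-6 + y*(-1/32)) = 5/(-6 - y/32))
g = 32 (g = 8/7 + (4*(3 + 51))/7 = 8/7 + (4*54)/7 = 8/7 + (⅐)*216 = 8/7 + 216/7 = 32)
((N(-122) - 834)*(13873 + g) + 23726) + 7058 = ((-160/(192 - 122) - 834)*(13873 + 32) + 23726) + 7058 = ((-160/70 - 834)*13905 + 23726) + 7058 = ((-160*1/70 - 834)*13905 + 23726) + 7058 = ((-16/7 - 834)*13905 + 23726) + 7058 = (-5854/7*13905 + 23726) + 7058 = (-81399870/7 + 23726) + 7058 = -81233788/7 + 7058 = -81184382/7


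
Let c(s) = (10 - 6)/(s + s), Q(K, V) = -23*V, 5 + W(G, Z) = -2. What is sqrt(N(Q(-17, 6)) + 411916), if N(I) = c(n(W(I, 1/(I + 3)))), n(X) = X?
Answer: sqrt(20183870)/7 ≈ 641.81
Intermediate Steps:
W(G, Z) = -7 (W(G, Z) = -5 - 2 = -7)
c(s) = 2/s (c(s) = 4/((2*s)) = 4*(1/(2*s)) = 2/s)
N(I) = -2/7 (N(I) = 2/(-7) = 2*(-1/7) = -2/7)
sqrt(N(Q(-17, 6)) + 411916) = sqrt(-2/7 + 411916) = sqrt(2883410/7) = sqrt(20183870)/7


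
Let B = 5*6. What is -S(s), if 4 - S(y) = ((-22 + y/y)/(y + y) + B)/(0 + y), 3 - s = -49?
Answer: -18533/5408 ≈ -3.4270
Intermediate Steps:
s = 52 (s = 3 - 1*(-49) = 3 + 49 = 52)
B = 30
S(y) = 4 - (30 - 21/(2*y))/y (S(y) = 4 - ((-22 + y/y)/(y + y) + 30)/(0 + y) = 4 - ((-22 + 1)/((2*y)) + 30)/y = 4 - (-21/(2*y) + 30)/y = 4 - (30 - 21/(2*y))/y)
-S(s) = -(4 - 30/52 + (21/2)/52²) = -(4 - 30*1/52 + (21/2)*(1/2704)) = -(4 - 15/26 + 21/5408) = -1*18533/5408 = -18533/5408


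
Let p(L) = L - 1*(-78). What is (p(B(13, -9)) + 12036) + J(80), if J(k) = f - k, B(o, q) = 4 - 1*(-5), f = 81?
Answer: 12124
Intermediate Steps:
B(o, q) = 9 (B(o, q) = 4 + 5 = 9)
p(L) = 78 + L (p(L) = L + 78 = 78 + L)
J(k) = 81 - k
(p(B(13, -9)) + 12036) + J(80) = ((78 + 9) + 12036) + (81 - 1*80) = (87 + 12036) + (81 - 80) = 12123 + 1 = 12124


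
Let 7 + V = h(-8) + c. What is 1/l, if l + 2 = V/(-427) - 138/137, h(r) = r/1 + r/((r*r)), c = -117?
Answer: -66856/180369 ≈ -0.37066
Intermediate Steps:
h(r) = r + 1/r (h(r) = r*1 + r/(r²) = r + r/r² = r + 1/r)
V = -1057/8 (V = -7 + ((-8 + 1/(-8)) - 117) = -7 + ((-8 - ⅛) - 117) = -7 + (-65/8 - 117) = -7 - 1001/8 = -1057/8 ≈ -132.13)
l = -180369/66856 (l = -2 + (-1057/8/(-427) - 138/137) = -2 + (-1057/8*(-1/427) - 138*1/137) = -2 + (151/488 - 138/137) = -2 - 46657/66856 = -180369/66856 ≈ -2.6979)
1/l = 1/(-180369/66856) = -66856/180369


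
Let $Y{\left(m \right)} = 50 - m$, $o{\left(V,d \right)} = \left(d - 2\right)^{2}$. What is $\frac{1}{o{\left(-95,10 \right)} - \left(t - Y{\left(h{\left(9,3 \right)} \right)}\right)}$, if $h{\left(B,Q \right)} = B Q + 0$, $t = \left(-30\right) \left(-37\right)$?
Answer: $- \frac{1}{1023} \approx -0.00097752$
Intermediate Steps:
$t = 1110$
$o{\left(V,d \right)} = \left(-2 + d\right)^{2}$
$h{\left(B,Q \right)} = B Q$
$\frac{1}{o{\left(-95,10 \right)} - \left(t - Y{\left(h{\left(9,3 \right)} \right)}\right)} = \frac{1}{\left(-2 + 10\right)^{2} + \left(\left(50 - 9 \cdot 3\right) - 1110\right)} = \frac{1}{8^{2} + \left(\left(50 - 27\right) - 1110\right)} = \frac{1}{64 + \left(\left(50 - 27\right) - 1110\right)} = \frac{1}{64 + \left(23 - 1110\right)} = \frac{1}{64 - 1087} = \frac{1}{-1023} = - \frac{1}{1023}$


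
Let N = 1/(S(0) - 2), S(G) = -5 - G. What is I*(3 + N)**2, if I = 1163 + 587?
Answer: 100000/7 ≈ 14286.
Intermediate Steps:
I = 1750
N = -1/7 (N = 1/((-5 - 1*0) - 2) = 1/((-5 + 0) - 2) = 1/(-5 - 2) = 1/(-7) = -1/7 ≈ -0.14286)
I*(3 + N)**2 = 1750*(3 - 1/7)**2 = 1750*(20/7)**2 = 1750*(400/49) = 100000/7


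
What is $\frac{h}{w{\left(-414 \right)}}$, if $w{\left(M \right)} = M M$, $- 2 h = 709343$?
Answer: $- \frac{30841}{14904} \approx -2.0693$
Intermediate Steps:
$h = - \frac{709343}{2}$ ($h = \left(- \frac{1}{2}\right) 709343 = - \frac{709343}{2} \approx -3.5467 \cdot 10^{5}$)
$w{\left(M \right)} = M^{2}$
$\frac{h}{w{\left(-414 \right)}} = - \frac{709343}{2 \left(-414\right)^{2}} = - \frac{709343}{2 \cdot 171396} = \left(- \frac{709343}{2}\right) \frac{1}{171396} = - \frac{30841}{14904}$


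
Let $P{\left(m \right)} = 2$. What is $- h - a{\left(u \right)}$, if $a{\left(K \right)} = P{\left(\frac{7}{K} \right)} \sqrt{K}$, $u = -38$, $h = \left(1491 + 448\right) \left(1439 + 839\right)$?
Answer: $-4417042 - 2 i \sqrt{38} \approx -4.417 \cdot 10^{6} - 12.329 i$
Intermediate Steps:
$h = 4417042$ ($h = 1939 \cdot 2278 = 4417042$)
$a{\left(K \right)} = 2 \sqrt{K}$
$- h - a{\left(u \right)} = \left(-1\right) 4417042 - 2 \sqrt{-38} = -4417042 - 2 i \sqrt{38}$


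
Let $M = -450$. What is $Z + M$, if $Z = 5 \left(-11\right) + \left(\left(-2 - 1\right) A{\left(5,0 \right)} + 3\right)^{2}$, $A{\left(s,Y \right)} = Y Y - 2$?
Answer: $-424$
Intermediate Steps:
$A{\left(s,Y \right)} = -2 + Y^{2}$ ($A{\left(s,Y \right)} = Y^{2} - 2 = -2 + Y^{2}$)
$Z = 26$ ($Z = 5 \left(-11\right) + \left(\left(-2 - 1\right) \left(-2 + 0^{2}\right) + 3\right)^{2} = -55 + \left(- 3 \left(-2 + 0\right) + 3\right)^{2} = -55 + \left(\left(-3\right) \left(-2\right) + 3\right)^{2} = -55 + \left(6 + 3\right)^{2} = -55 + 9^{2} = -55 + 81 = 26$)
$Z + M = 26 - 450 = -424$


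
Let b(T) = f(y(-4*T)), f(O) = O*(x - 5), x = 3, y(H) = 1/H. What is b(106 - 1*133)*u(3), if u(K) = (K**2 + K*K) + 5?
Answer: -23/54 ≈ -0.42593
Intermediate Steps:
u(K) = 5 + 2*K**2 (u(K) = (K**2 + K**2) + 5 = 2*K**2 + 5 = 5 + 2*K**2)
f(O) = -2*O (f(O) = O*(3 - 5) = O*(-2) = -2*O)
b(T) = 1/(2*T) (b(T) = -2*(-1/(4*T)) = -(-1)/(2*T) = 1/(2*T))
b(106 - 1*133)*u(3) = (1/(2*(106 - 1*133)))*(5 + 2*3**2) = (1/(2*(106 - 133)))*(5 + 2*9) = ((1/2)/(-27))*(5 + 18) = ((1/2)*(-1/27))*23 = -1/54*23 = -23/54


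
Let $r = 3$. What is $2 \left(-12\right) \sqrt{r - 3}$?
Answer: $0$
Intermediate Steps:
$2 \left(-12\right) \sqrt{r - 3} = 2 \left(-12\right) \sqrt{3 - 3} = - 24 \sqrt{0} = \left(-24\right) 0 = 0$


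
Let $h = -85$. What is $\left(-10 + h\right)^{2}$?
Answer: $9025$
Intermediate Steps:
$\left(-10 + h\right)^{2} = \left(-10 - 85\right)^{2} = \left(-95\right)^{2} = 9025$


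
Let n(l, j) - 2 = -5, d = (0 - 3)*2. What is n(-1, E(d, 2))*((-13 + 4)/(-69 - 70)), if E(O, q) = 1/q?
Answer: -27/139 ≈ -0.19424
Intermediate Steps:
d = -6 (d = -3*2 = -6)
n(l, j) = -3 (n(l, j) = 2 - 5 = -3)
n(-1, E(d, 2))*((-13 + 4)/(-69 - 70)) = -3*(-13 + 4)/(-69 - 70) = -(-27)/(-139) = -(-27)*(-1)/139 = -3*9/139 = -27/139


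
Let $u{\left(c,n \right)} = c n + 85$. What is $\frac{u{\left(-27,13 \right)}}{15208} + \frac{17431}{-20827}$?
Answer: $- \frac{135315315}{158368508} \approx -0.85443$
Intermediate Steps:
$u{\left(c,n \right)} = 85 + c n$
$\frac{u{\left(-27,13 \right)}}{15208} + \frac{17431}{-20827} = \frac{85 - 351}{15208} + \frac{17431}{-20827} = \left(85 - 351\right) \frac{1}{15208} + 17431 \left(- \frac{1}{20827}\right) = \left(-266\right) \frac{1}{15208} - \frac{17431}{20827} = - \frac{133}{7604} - \frac{17431}{20827} = - \frac{135315315}{158368508}$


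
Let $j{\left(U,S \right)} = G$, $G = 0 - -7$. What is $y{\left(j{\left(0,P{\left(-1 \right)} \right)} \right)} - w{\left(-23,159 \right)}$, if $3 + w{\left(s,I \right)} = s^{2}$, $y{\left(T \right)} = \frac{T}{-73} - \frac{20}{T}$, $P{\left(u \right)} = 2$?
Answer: $- \frac{270295}{511} \approx -528.95$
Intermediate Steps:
$G = 7$ ($G = 0 + 7 = 7$)
$j{\left(U,S \right)} = 7$
$y{\left(T \right)} = - \frac{20}{T} - \frac{T}{73}$ ($y{\left(T \right)} = T \left(- \frac{1}{73}\right) - \frac{20}{T} = - \frac{T}{73} - \frac{20}{T} = - \frac{20}{T} - \frac{T}{73}$)
$w{\left(s,I \right)} = -3 + s^{2}$
$y{\left(j{\left(0,P{\left(-1 \right)} \right)} \right)} - w{\left(-23,159 \right)} = \left(- \frac{20}{7} - \frac{7}{73}\right) - \left(-3 + \left(-23\right)^{2}\right) = \left(\left(-20\right) \frac{1}{7} - \frac{7}{73}\right) - \left(-3 + 529\right) = \left(- \frac{20}{7} - \frac{7}{73}\right) - 526 = - \frac{1509}{511} - 526 = - \frac{270295}{511}$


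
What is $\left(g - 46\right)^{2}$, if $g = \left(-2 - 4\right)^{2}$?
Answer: $100$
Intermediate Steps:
$g = 36$ ($g = \left(-6\right)^{2} = 36$)
$\left(g - 46\right)^{2} = \left(36 - 46\right)^{2} = \left(-10\right)^{2} = 100$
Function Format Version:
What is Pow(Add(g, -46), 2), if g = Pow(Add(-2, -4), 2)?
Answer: 100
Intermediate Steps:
g = 36 (g = Pow(-6, 2) = 36)
Pow(Add(g, -46), 2) = Pow(Add(36, -46), 2) = Pow(-10, 2) = 100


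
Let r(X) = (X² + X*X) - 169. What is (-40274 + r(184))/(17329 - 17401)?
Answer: -27269/72 ≈ -378.74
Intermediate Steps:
r(X) = -169 + 2*X² (r(X) = (X² + X²) - 169 = 2*X² - 169 = -169 + 2*X²)
(-40274 + r(184))/(17329 - 17401) = (-40274 + (-169 + 2*184²))/(17329 - 17401) = (-40274 + (-169 + 2*33856))/(-72) = (-40274 + (-169 + 67712))*(-1/72) = (-40274 + 67543)*(-1/72) = 27269*(-1/72) = -27269/72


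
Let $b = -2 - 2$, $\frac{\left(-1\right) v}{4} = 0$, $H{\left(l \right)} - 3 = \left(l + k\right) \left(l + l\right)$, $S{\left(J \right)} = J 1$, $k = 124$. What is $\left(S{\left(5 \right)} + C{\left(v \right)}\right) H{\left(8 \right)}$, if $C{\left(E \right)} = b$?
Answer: $2115$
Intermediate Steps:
$S{\left(J \right)} = J$
$H{\left(l \right)} = 3 + 2 l \left(124 + l\right)$ ($H{\left(l \right)} = 3 + \left(l + 124\right) \left(l + l\right) = 3 + \left(124 + l\right) 2 l = 3 + 2 l \left(124 + l\right)$)
$v = 0$ ($v = \left(-4\right) 0 = 0$)
$b = -4$ ($b = -2 - 2 = -4$)
$C{\left(E \right)} = -4$
$\left(S{\left(5 \right)} + C{\left(v \right)}\right) H{\left(8 \right)} = \left(5 - 4\right) \left(3 + 2 \cdot 8^{2} + 248 \cdot 8\right) = 1 \left(3 + 2 \cdot 64 + 1984\right) = 1 \left(3 + 128 + 1984\right) = 1 \cdot 2115 = 2115$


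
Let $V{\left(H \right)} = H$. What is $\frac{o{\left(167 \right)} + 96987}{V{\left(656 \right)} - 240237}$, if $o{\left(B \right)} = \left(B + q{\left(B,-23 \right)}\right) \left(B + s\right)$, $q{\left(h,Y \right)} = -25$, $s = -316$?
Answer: $- \frac{75829}{239581} \approx -0.31651$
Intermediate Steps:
$o{\left(B \right)} = \left(-316 + B\right) \left(-25 + B\right)$ ($o{\left(B \right)} = \left(B - 25\right) \left(B - 316\right) = \left(-25 + B\right) \left(-316 + B\right) = \left(-316 + B\right) \left(-25 + B\right)$)
$\frac{o{\left(167 \right)} + 96987}{V{\left(656 \right)} - 240237} = \frac{\left(7900 + 167^{2} - 56947\right) + 96987}{656 - 240237} = \frac{\left(7900 + 27889 - 56947\right) + 96987}{-239581} = \left(-21158 + 96987\right) \left(- \frac{1}{239581}\right) = 75829 \left(- \frac{1}{239581}\right) = - \frac{75829}{239581}$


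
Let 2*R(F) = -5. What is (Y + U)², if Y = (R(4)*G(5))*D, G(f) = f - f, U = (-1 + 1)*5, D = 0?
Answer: 0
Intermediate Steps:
R(F) = -5/2 (R(F) = (½)*(-5) = -5/2)
U = 0 (U = 0*5 = 0)
G(f) = 0
Y = 0 (Y = -5/2*0*0 = 0*0 = 0)
(Y + U)² = (0 + 0)² = 0² = 0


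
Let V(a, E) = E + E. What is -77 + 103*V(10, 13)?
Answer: 2601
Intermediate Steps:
V(a, E) = 2*E
-77 + 103*V(10, 13) = -77 + 103*(2*13) = -77 + 103*26 = -77 + 2678 = 2601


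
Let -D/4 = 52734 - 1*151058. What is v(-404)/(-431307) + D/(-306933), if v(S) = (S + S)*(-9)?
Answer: -19095926072/14709150159 ≈ -1.2982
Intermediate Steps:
D = 393296 (D = -4*(52734 - 1*151058) = -4*(52734 - 151058) = -4*(-98324) = 393296)
v(S) = -18*S (v(S) = (2*S)*(-9) = -18*S)
v(-404)/(-431307) + D/(-306933) = -18*(-404)/(-431307) + 393296/(-306933) = 7272*(-1/431307) + 393296*(-1/306933) = -808/47923 - 393296/306933 = -19095926072/14709150159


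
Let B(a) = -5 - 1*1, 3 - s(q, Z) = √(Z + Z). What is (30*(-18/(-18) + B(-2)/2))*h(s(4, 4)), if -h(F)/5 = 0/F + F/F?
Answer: 300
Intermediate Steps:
s(q, Z) = 3 - √2*√Z (s(q, Z) = 3 - √(Z + Z) = 3 - √(2*Z) = 3 - √2*√Z)
h(F) = -5 (h(F) = -5*(0/F + F/F) = -5*(0 + 1) = -5*1 = -5)
B(a) = -6 (B(a) = -5 - 1 = -6)
(30*(-18/(-18) + B(-2)/2))*h(s(4, 4)) = (30*(-18/(-18) - 6/2))*(-5) = (30*(-18*(-1/18) - 6*½))*(-5) = (30*(1 - 3))*(-5) = (30*(-2))*(-5) = -60*(-5) = 300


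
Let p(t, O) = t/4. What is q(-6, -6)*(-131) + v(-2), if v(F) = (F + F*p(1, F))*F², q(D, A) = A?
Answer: 776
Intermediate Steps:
p(t, O) = t/4 (p(t, O) = t*(¼) = t/4)
v(F) = 5*F³/4 (v(F) = (F + F*((¼)*1))*F² = (F + F*(¼))*F² = (F + F/4)*F² = (5*F/4)*F² = 5*F³/4)
q(-6, -6)*(-131) + v(-2) = -6*(-131) + (5/4)*(-2)³ = 786 + (5/4)*(-8) = 786 - 10 = 776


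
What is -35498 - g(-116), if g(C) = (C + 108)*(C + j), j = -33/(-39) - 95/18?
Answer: -4265990/117 ≈ -36461.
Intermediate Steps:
j = -1037/234 (j = -33*(-1/39) - 95*1/18 = 11/13 - 95/18 = -1037/234 ≈ -4.4316)
g(C) = (108 + C)*(-1037/234 + C) (g(C) = (C + 108)*(C - 1037/234) = (108 + C)*(-1037/234 + C))
-35498 - g(-116) = -35498 - (-6222/13 + (-116)² + (24235/234)*(-116)) = -35498 - (-6222/13 + 13456 - 1405630/117) = -35498 - 1*112724/117 = -35498 - 112724/117 = -4265990/117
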